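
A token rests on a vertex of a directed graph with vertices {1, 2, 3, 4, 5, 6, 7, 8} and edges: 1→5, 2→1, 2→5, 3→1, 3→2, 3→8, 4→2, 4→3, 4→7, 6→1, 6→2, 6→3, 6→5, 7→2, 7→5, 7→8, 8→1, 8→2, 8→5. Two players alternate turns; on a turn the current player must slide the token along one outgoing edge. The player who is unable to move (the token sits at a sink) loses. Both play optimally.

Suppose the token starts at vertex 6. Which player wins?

Positions with no move are L. A position that does have a move is losing for the player to move precisely when every available move leads to a winning position for the opponent. Fill in the labels:
Every edge goes from a vertex to one that appears earlier in the order 5, 1, 2, 8, 3, 7, 6, 4, so processing vertices in that order labels each vertex after all of its successors.
5: no outgoing edge → L
1: reaches L-position 5 → W
2: reaches L-position 5 → W
8: reaches L-position 5 → W
3: only reaches 8(W), 2(W), 1(W), all W → L
7: reaches L-position 5 → W
6: reaches L-position 3 → W
4: reaches L-position 3 → W
From 6 the player to move can move to 3, reaching an L position.

The first player wins.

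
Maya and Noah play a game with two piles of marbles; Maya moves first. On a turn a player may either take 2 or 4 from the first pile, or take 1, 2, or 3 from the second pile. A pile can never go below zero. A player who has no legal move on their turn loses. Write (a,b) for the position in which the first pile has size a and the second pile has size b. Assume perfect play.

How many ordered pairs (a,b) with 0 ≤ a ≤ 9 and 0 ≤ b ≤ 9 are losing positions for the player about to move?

28

Build the W/L table. Terminal = L. A non-terminal position is W if it has a move to some L; otherwise it is L.
Every move lowers a or b (never raises either), so fill the grid row by row in increasing a, and left to right within a row: each cell's successors are then already labelled.
      b=0  b=1  b=2  b=3  b=4  b=5  b=6  b=7  b=8  b=9
a=0:    L    W    W    W    L    W    W    W    L    W
a=1:    L    W    W    W    L    W    W    W    L    W
a=2:    W    L    W    W    W    L    W    W    W    L
a=3:    W    L    W    W    W    L    W    W    W    L
a=4:    W    W    L    W    W    W    L    W    W    W
a=5:    W    W    L    W    W    W    L    W    W    W
a=6:    L    W    W    W    L    W    W    W    L    W
a=7:    L    W    W    W    L    W    W    W    L    W
a=8:    W    L    W    W    W    L    W    W    W    L
a=9:    W    L    W    W    W    L    W    W    W    L
Cells with no legal move (terminal, hence L): (0,0), (1,0).
The remaining L cells, each justified by listing all of its moves:
(0,4): L (options (0,3)(W), (0,2)(W), (0,1)(W) are all W)
(0,8): L (options (0,7)(W), (0,6)(W), (0,5)(W) are all W)
(1,4): L (options (1,3)(W), (1,2)(W), (1,1)(W) are all W)
(1,8): L (options (1,7)(W), (1,6)(W), (1,5)(W) are all W)
(2,1): L (options (0,1)(W), (2,0)(W) are all W)
(2,5): L (options (0,5)(W), (2,4)(W), (2,3)(W), (2,2)(W) are all W)
(2,9): L (options (0,9)(W), (2,8)(W), (2,7)(W), (2,6)(W) are all W)
(3,1): L (options (1,1)(W), (3,0)(W) are all W)
(3,5): L (options (1,5)(W), (3,4)(W), (3,3)(W), (3,2)(W) are all W)
(3,9): L (options (1,9)(W), (3,8)(W), (3,7)(W), (3,6)(W) are all W)
(4,2): L (options (2,2)(W), (0,2)(W), (4,1)(W), (4,0)(W) are all W)
(4,6): L (options (2,6)(W), (0,6)(W), (4,5)(W), (4,4)(W), (4,3)(W) are all W)
(5,2): L (options (3,2)(W), (1,2)(W), (5,1)(W), (5,0)(W) are all W)
(5,6): L (options (3,6)(W), (1,6)(W), (5,5)(W), (5,4)(W), (5,3)(W) are all W)
(6,0): L (options (4,0)(W), (2,0)(W) are all W)
(6,4): L (options (4,4)(W), (2,4)(W), (6,3)(W), (6,2)(W), (6,1)(W) are all W)
(6,8): L (options (4,8)(W), (2,8)(W), (6,7)(W), (6,6)(W), (6,5)(W) are all W)
(7,0): L (options (5,0)(W), (3,0)(W) are all W)
(7,4): L (options (5,4)(W), (3,4)(W), (7,3)(W), (7,2)(W), (7,1)(W) are all W)
(7,8): L (options (5,8)(W), (3,8)(W), (7,7)(W), (7,6)(W), (7,5)(W) are all W)
(8,1): L (options (6,1)(W), (4,1)(W), (8,0)(W) are all W)
(8,5): L (options (6,5)(W), (4,5)(W), (8,4)(W), (8,3)(W), (8,2)(W) are all W)
(8,9): L (options (6,9)(W), (4,9)(W), (8,8)(W), (8,7)(W), (8,6)(W) are all W)
(9,1): L (options (7,1)(W), (5,1)(W), (9,0)(W) are all W)
(9,5): L (options (7,5)(W), (5,5)(W), (9,4)(W), (9,3)(W), (9,2)(W) are all W)
(9,9): L (options (7,9)(W), (5,9)(W), (9,8)(W), (9,7)(W), (9,6)(W) are all W)
Every other cell has at least one move into one of the L cells above, so it is W.
L cells per row: a=0: 3, a=1: 3, a=2: 3, a=3: 3, a=4: 2, a=5: 2, a=6: 3, a=7: 3, a=8: 3, a=9: 3; total 28.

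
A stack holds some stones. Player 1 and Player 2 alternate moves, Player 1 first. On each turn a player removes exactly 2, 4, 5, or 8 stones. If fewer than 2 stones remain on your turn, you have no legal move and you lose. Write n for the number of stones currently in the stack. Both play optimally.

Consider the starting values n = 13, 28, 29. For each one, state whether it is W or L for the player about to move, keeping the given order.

Work bottom-up. With no move the player to move loses. Otherwise the position is W if at least one move leads to an L position for the opponent, and L if every move leads to a W.
n=0: no move → L
n=1: no move → L
n=2: →0(L), so W
n=3: →1(L), so W
n=4: →0(L), so W
n=5: →1(L), so W
n=6: →1(L), so W
n=7: →5(W), 3(W), 2(W) — all W, so L
n=8: →0(L), so W
n=9: →7(L), so W
n=10: →8(W), 6(W), 5(W), 2(W) — all W, so L
n=11: →7(L), so W
n=12: →10(L), so W
n=13: →11(W), 9(W), 8(W), 5(W) — all W, so L
n=14: →10(L), so W
n=15: →13(L), so W
n=16: →14(W), 12(W), 11(W), 8(W) — all W, so L
n=17: →13(L), so W
n=18: →16(L), so W
n=19: →17(W), 15(W), 14(W), 11(W) — all W, so L
n=20: →16(L), so W
n=21: →19(L), so W
n=22: →20(W), 18(W), 17(W), 14(W) — all W, so L
n=23: →19(L), so W
n=24: →22(L), so W
n=25: →23(W), 21(W), 20(W), 17(W) — all W, so L
n=26: →22(L), so W
n=27: →25(L), so W
n=28: →26(W), 24(W), 23(W), 20(W) — all W, so L
n=29: →25(L), so W

13: L, 28: L, 29: W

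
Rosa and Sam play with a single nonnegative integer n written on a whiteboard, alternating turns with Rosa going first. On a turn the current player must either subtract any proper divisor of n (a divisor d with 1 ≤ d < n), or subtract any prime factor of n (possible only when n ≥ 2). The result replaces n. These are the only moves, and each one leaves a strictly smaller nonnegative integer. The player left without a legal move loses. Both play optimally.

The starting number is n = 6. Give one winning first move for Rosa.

Compute win/loss labels from the base case upward. A position with no move is L. Any other position is W if it can reach an L in one move, else L.
n=0: no move → L
n=1: no move → L
n=2: can move to 0, which is L ⇒ W
n=3: can move to 0, which is L ⇒ W
n=4: moves to 2(W), 3(W); every one is W ⇒ L
n=5: can move to 0, which is L ⇒ W
n=6: can move to 4, which is L ⇒ W
From 6, the L positions reachable in one move are: 4.

Move to 4.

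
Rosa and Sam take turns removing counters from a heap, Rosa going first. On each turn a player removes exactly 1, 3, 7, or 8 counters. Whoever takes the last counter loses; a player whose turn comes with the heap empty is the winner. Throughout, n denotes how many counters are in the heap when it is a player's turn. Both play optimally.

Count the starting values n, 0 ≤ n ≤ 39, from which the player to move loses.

Classify positions by backward induction: terminal positions (no move available) are W. From any other position, the mover wins iff some move reaches an L.
n=0: no move; the opponent has just taken the last counter and therefore loses → W
n=1: only reaches 0(W), which is W → L
n=2: reaches L-position 1 → W
n=3: only reaches 2(W), 0(W), all W → L
n=4: reaches L-position 3 → W
n=5: only reaches 4(W), 2(W), all W → L
n=6: reaches L-position 5 → W
n=7: only reaches 6(W), 4(W), 0(W), all W → L
n=8: reaches L-position 7 → W
n=9: reaches L-position 1 → W
n=10: reaches L-position 7 → W
n=11: reaches L-position 3 → W
n=12: reaches L-position 5 → W
n=13: reaches L-position 5 → W
n=14: reaches L-position 7 → W
n=15: reaches L-position 7 → W
n=16: only reaches 15(W), 13(W), 9(W), 8(W), all W → L
n=17: reaches L-position 16 → W
n=18: only reaches 17(W), 15(W), 11(W), 10(W), all W → L
n=19: reaches L-position 18 → W
n=20: only reaches 19(W), 17(W), 13(W), 12(W), all W → L
n=21: reaches L-position 20 → W
n=22: only reaches 21(W), 19(W), 15(W), 14(W), all W → L
n=23: reaches L-position 22 → W
n=24: reaches L-position 16 → W
n=25: reaches L-position 22 → W
n=26: reaches L-position 18 → W
n=27: reaches L-position 20 → W
n=28: reaches L-position 20 → W
n=29: reaches L-position 22 → W
n=30: reaches L-position 22 → W
n=31: only reaches 30(W), 28(W), 24(W), 23(W), all W → L
n=32: reaches L-position 31 → W
n=33: only reaches 32(W), 30(W), 26(W), 25(W), all W → L
n=34: reaches L-position 33 → W
n=35: only reaches 34(W), 32(W), 28(W), 27(W), all W → L
n=36: reaches L-position 35 → W
n=37: only reaches 36(W), 34(W), 30(W), 29(W), all W → L
n=38: reaches L-position 37 → W
n=39: reaches L-position 31 → W
L entries with 0 ≤ n ≤ 39: n = 1, 3, 5, 7, 16, 18, 20, 22, 31, 33, 35, 37; that makes 12.

12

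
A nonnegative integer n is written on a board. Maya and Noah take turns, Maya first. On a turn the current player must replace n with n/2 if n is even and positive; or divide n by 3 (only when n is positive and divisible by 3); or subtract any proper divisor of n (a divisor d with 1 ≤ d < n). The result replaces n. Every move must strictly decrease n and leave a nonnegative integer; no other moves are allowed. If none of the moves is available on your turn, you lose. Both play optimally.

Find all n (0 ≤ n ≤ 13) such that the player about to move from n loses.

0, 1, 4, 7, 9, 11, 13

Build the W/L table. Terminal = L. A non-terminal position is W if it has a move to some L; otherwise it is L.
n=0: no move → L
n=1: no move → L
n=2: reaches L-position 1 → W
n=3: reaches L-position 1 → W
n=4: only reaches 2(W), 3(W), all W → L
n=5: reaches L-position 4 → W
n=6: reaches L-position 4 → W
n=7: only reaches 6(W), which is W → L
n=8: reaches L-position 4 → W
n=9: only reaches 3(W), 6(W), 8(W), all W → L
n=10: reaches L-position 9 → W
n=11: only reaches 10(W), which is W → L
n=12: reaches L-position 4 → W
n=13: only reaches 12(W), which is W → L
The losing starting values of n are exactly the entries labelled L in this table (7 of them).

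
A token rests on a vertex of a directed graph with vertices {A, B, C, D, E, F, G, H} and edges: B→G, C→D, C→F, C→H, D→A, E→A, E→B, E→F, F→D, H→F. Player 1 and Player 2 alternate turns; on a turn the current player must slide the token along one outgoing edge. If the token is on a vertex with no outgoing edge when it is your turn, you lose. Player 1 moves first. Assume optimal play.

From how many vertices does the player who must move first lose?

3

Positions with no move are L. A position that does have a move is losing for the player to move precisely when every available move leads to a winning position for the opponent. Fill in the labels:
Every edge goes from a vertex to one that appears earlier in the order A, G, D, F, B, H, E, C, so processing vertices in that order labels each vertex after all of its successors.
A: no outgoing edge → L
G: no outgoing edge → L
D: can move to A, which is L ⇒ W
F: the only move is to D(W), a W ⇒ L
B: can move to G, which is L ⇒ W
H: can move to F, which is L ⇒ W
E: can move to F, which is L ⇒ W
C: can move to F, which is L ⇒ W
The L vertices are A, F, G; that is 3 in all.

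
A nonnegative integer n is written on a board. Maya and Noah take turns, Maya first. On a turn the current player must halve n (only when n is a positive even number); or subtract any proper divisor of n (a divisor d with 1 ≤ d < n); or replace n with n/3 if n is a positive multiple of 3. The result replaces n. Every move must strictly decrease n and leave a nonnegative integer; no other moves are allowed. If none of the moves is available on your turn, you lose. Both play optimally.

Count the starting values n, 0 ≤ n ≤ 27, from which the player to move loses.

12

Use the standard recursion: the mover loses at a terminal position; elsewhere, the mover wins exactly when some move hands the opponent an L position.
n=0: no move → L
n=1: no move → L
n=2: reaches L-position 1 → W
n=3: reaches L-position 1 → W
n=4: only reaches 2(W), 3(W), all W → L
n=5: reaches L-position 4 → W
n=6: reaches L-position 4 → W
n=7: only reaches 6(W), which is W → L
n=8: reaches L-position 4 → W
n=9: only reaches 3(W), 6(W), 8(W), all W → L
n=10: reaches L-position 9 → W
n=11: only reaches 10(W), which is W → L
n=12: reaches L-position 4 → W
n=13: only reaches 12(W), which is W → L
n=14: reaches L-position 7 → W
n=15: only reaches 5(W), 10(W), 12(W), 14(W), all W → L
n=16: reaches L-position 15 → W
n=17: only reaches 16(W), which is W → L
n=18: reaches L-position 9 → W
n=19: only reaches 18(W), which is W → L
n=20: reaches L-position 15 → W
n=21: reaches L-position 7 → W
n=22: reaches L-position 11 → W
n=23: only reaches 22(W), which is W → L
n=24: reaches L-position 23 → W
n=25: only reaches 20(W), 24(W), all W → L
n=26: reaches L-position 13 → W
n=27: reaches L-position 9 → W
L entries with 0 ≤ n ≤ 27: n = 0, 1, 4, 7, 9, 11, 13, 15, 17, 19, 23, 25; that makes 12.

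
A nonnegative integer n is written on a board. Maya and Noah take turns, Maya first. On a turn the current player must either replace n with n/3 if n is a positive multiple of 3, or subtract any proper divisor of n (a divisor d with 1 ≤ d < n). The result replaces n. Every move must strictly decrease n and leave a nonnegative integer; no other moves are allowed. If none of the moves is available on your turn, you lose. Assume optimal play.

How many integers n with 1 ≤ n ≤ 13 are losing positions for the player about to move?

Positions with no move are L. A position that does have a move is losing for the player to move precisely when every available move leads to a winning position for the opponent. Fill in the labels:
n=0: no move → L
n=1: no move → L
n=2: can move to 1, which is L ⇒ W
n=3: can move to 1, which is L ⇒ W
n=4: moves to 2(W), 3(W); every one is W ⇒ L
n=5: can move to 4, which is L ⇒ W
n=6: can move to 4, which is L ⇒ W
n=7: the only move is to 6(W), a W ⇒ L
n=8: can move to 4, which is L ⇒ W
n=9: moves to 3(W), 6(W), 8(W); every one is W ⇒ L
n=10: can move to 9, which is L ⇒ W
n=11: the only move is to 10(W), a W ⇒ L
n=12: can move to 4, which is L ⇒ W
n=13: the only move is to 12(W), a W ⇒ L
L entries with 1 ≤ n ≤ 13 (n=0 is outside the asked range and is not counted): n = 1, 4, 7, 9, 11, 13; that makes 6.

6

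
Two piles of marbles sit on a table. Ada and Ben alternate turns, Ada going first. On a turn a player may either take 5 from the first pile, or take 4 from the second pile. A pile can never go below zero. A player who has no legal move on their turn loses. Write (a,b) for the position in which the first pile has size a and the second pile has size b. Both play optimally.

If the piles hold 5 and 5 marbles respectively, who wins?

Label each position W (a win for the player to move) or L (a loss). A position with no legal move is L; any other position is W exactly when some move reaches an L, and L when every move reaches a W.
No move ever increases a pile, so every position that can arise here has a ≤ 5 and b ≤ 5; it is enough to label the cells with 0 ≤ a ≤ 5 and 0 ≤ b ≤ 5.
Every move lowers a or b (never raises either), so fill the grid row by row in increasing a, and left to right within a row: each cell's successors are then already labelled.
      b=0  b=1  b=2  b=3  b=4  b=5
a=0:    L    L    L    L    W    W
a=1:    L    L    L    L    W    W
a=2:    L    L    L    L    W    W
a=3:    L    L    L    L    W    W
a=4:    L    L    L    L    W    W
a=5:    W    W    W    W    L    L
Cells with no legal move (terminal, hence L): (0,0), (0,1), (0,2), (0,3), (1,0), (1,1), (1,2), (1,3), (2,0), (2,1), (2,2), (2,3), (3,0), (3,1), (3,2), (3,3), (4,0), (4,1), (4,2), (4,3).
The remaining L cells, each justified by listing all of its moves:
(5,4): only reaches (0,4)(W), (5,0)(W), all W → L
(5,5): only reaches (0,5)(W), (5,1)(W), all W → L
Every other cell has at least one move into one of the L cells above, so it is W.
The starting position (5,5) is L: whatever Ada does, the opponent receives a W position.

Ben wins.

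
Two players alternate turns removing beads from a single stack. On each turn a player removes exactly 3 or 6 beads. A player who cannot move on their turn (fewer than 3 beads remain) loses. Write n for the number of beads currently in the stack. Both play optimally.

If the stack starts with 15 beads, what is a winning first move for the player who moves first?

Use the standard recursion: the mover loses at a terminal position; elsewhere, the mover wins exactly when some move hands the opponent an L position.
n=0: no move → L
n=1: no move → L
n=2: no move → L
n=3: reaches L-position 0 → W
n=4: reaches L-position 1 → W
n=5: reaches L-position 2 → W
n=6: reaches L-position 0 → W
n=7: reaches L-position 1 → W
n=8: reaches L-position 2 → W
n=9: only reaches 6(W), 3(W), all W → L
n=10: only reaches 7(W), 4(W), all W → L
n=11: only reaches 8(W), 5(W), all W → L
n=12: reaches L-position 9 → W
n=13: reaches L-position 10 → W
n=14: reaches L-position 11 → W
n=15: reaches L-position 9 → W
From 15, the L positions reachable in one move are: 9.

Remove 6, leaving 9.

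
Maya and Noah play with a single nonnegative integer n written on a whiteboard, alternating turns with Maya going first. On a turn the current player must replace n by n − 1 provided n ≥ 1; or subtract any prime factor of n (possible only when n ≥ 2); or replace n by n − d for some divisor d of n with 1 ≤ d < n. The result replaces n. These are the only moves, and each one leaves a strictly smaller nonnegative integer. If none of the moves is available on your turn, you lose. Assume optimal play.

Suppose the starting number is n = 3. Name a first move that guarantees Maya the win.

Build the W/L table. Terminal = L. A non-terminal position is W if it has a move to some L; otherwise it is L.
n=0: no move → L
n=1: reaches L-position 0 → W
n=2: reaches L-position 0 → W
n=3: reaches L-position 0 → W
From 3, the L positions reachable in one move are: 0.

Move to 0.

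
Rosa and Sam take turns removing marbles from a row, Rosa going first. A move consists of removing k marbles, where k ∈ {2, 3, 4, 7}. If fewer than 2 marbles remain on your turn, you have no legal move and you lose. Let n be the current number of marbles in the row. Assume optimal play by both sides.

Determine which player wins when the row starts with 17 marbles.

Use the standard recursion: the mover loses at a terminal position; elsewhere, the mover wins exactly when some move hands the opponent an L position.
n=0: no move → L
n=1: no move → L
n=2: reaches L-position 0 → W
n=3: reaches L-position 1 → W
n=4: reaches L-position 1 → W
n=5: reaches L-position 1 → W
n=6: only reaches 4(W), 3(W), 2(W), all W → L
n=7: reaches L-position 0 → W
n=8: reaches L-position 6 → W
n=9: reaches L-position 6 → W
n=10: reaches L-position 6 → W
n=11: only reaches 9(W), 8(W), 7(W), 4(W), all W → L
n=12: only reaches 10(W), 9(W), 8(W), 5(W), all W → L
n=13: reaches L-position 11 → W
n=14: reaches L-position 12 → W
n=15: reaches L-position 12 → W
n=16: reaches L-position 12 → W
n=17: only reaches 15(W), 14(W), 13(W), 10(W), all W → L
The starting position 17 is L: whatever Rosa does, the opponent receives a W position.

Sam wins.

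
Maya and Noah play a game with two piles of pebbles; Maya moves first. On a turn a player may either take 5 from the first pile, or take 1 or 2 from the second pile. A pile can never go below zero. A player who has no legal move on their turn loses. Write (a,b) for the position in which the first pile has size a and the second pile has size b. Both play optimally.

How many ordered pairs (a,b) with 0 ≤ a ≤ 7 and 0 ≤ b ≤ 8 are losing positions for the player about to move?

Use the standard recursion: the mover loses at a terminal position; elsewhere, the mover wins exactly when some move hands the opponent an L position.
Every move lowers a or b (never raises either), so fill the grid row by row in increasing a, and left to right within a row: each cell's successors are then already labelled.
      b=0  b=1  b=2  b=3  b=4  b=5  b=6  b=7  b=8
a=0:    L    W    W    L    W    W    L    W    W
a=1:    L    W    W    L    W    W    L    W    W
a=2:    L    W    W    L    W    W    L    W    W
a=3:    L    W    W    L    W    W    L    W    W
a=4:    L    W    W    L    W    W    L    W    W
a=5:    W    L    W    W    L    W    W    L    W
a=6:    W    L    W    W    L    W    W    L    W
a=7:    W    L    W    W    L    W    W    L    W
Cells with no legal move (terminal, hence L): (0,0), (1,0), (2,0), (3,0), (4,0).
The remaining L cells, each justified by listing all of its moves:
(0,3): L (options (0,2)(W), (0,1)(W) are all W)
(0,6): L (options (0,5)(W), (0,4)(W) are all W)
(1,3): L (options (1,2)(W), (1,1)(W) are all W)
(1,6): L (options (1,5)(W), (1,4)(W) are all W)
(2,3): L (options (2,2)(W), (2,1)(W) are all W)
(2,6): L (options (2,5)(W), (2,4)(W) are all W)
(3,3): L (options (3,2)(W), (3,1)(W) are all W)
(3,6): L (options (3,5)(W), (3,4)(W) are all W)
(4,3): L (options (4,2)(W), (4,1)(W) are all W)
(4,6): L (options (4,5)(W), (4,4)(W) are all W)
(5,1): L (options (0,1)(W), (5,0)(W) are all W)
(5,4): L (options (0,4)(W), (5,3)(W), (5,2)(W) are all W)
(5,7): L (options (0,7)(W), (5,6)(W), (5,5)(W) are all W)
(6,1): L (options (1,1)(W), (6,0)(W) are all W)
(6,4): L (options (1,4)(W), (6,3)(W), (6,2)(W) are all W)
(6,7): L (options (1,7)(W), (6,6)(W), (6,5)(W) are all W)
(7,1): L (options (2,1)(W), (7,0)(W) are all W)
(7,4): L (options (2,4)(W), (7,3)(W), (7,2)(W) are all W)
(7,7): L (options (2,7)(W), (7,6)(W), (7,5)(W) are all W)
Every other cell has at least one move into one of the L cells above, so it is W.
L cells per row: a=0: 3, a=1: 3, a=2: 3, a=3: 3, a=4: 3, a=5: 3, a=6: 3, a=7: 3; total 24.

24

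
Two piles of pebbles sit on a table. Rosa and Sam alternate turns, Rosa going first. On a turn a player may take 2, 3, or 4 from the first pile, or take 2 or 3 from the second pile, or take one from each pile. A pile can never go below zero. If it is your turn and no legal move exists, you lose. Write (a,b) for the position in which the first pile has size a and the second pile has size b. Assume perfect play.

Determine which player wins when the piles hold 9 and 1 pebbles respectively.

Rosa wins.

Use the standard recursion: the mover loses at a terminal position; elsewhere, the mover wins exactly when some move hands the opponent an L position.
No move ever increases a pile, so every position that can arise here has a ≤ 9 and b ≤ 1; it is enough to label the cells with 0 ≤ a ≤ 9 and 0 ≤ b ≤ 1.
Every move lowers a or b (never raises either), so fill the grid row by row in increasing a, and left to right within a row: each cell's successors are then already labelled.
      b=0  b=1
a=0:    L    L
a=1:    L    W
a=2:    W    W
a=3:    W    W
a=4:    W    W
a=5:    W    L
a=6:    L    L
a=7:    L    W
a=8:    W    W
a=9:    W    W
Cells with no legal move (terminal, hence L): (0,0), (0,1), (1,0).
The remaining L cells, each justified by listing all of its moves:
(5,1): only reaches (3,1)(W), (2,1)(W), (1,1)(W), (4,0)(W), all W → L
(6,0): only reaches (4,0)(W), (3,0)(W), (2,0)(W), all W → L
(6,1): only reaches (4,1)(W), (3,1)(W), (2,1)(W), (5,0)(W), all W → L
(7,0): only reaches (5,0)(W), (4,0)(W), (3,0)(W), all W → L
Every other cell has at least one move into one of the L cells above, so it is W.
The starting position (9,1) is W: Rosa should move to (6,1), handing over an L position.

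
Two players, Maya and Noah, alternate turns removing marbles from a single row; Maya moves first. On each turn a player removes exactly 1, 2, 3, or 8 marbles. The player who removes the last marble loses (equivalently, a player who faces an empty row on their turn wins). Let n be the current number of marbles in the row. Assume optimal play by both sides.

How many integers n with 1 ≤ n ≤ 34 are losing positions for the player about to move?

Compute win/loss labels from the base case upward. A position with no move is W. Any other position is W if it can reach an L in one move, else L.
n=0: no move; the opponent has just taken the last marble and therefore loses → W
n=1: →0(W) only, which is W, so L
n=2: →1(L), so W
n=3: →1(L), so W
n=4: →1(L), so W
n=5: →4(W), 3(W), 2(W) — all W, so L
n=6: →5(L), so W
n=7: →5(L), so W
n=8: →5(L), so W
n=9: →1(L), so W
n=10: →9(W), 8(W), 7(W), 2(W) — all W, so L
n=11: →10(L), so W
n=12: →10(L), so W
n=13: →10(L), so W
n=14: →13(W), 12(W), 11(W), 6(W) — all W, so L
n=15: →14(L), so W
n=16: →14(L), so W
n=17: →14(L), so W
n=18: →10(L), so W
n=19: →18(W), 17(W), 16(W), 11(W) — all W, so L
n=20: →19(L), so W
n=21: →19(L), so W
n=22: →19(L), so W
n=23: →22(W), 21(W), 20(W), 15(W) — all W, so L
n=24: →23(L), so W
n=25: →23(L), so W
n=26: →23(L), so W
n=27: →19(L), so W
n=28: →27(W), 26(W), 25(W), 20(W) — all W, so L
n=29: →28(L), so W
n=30: →28(L), so W
n=31: →28(L), so W
n=32: →31(W), 30(W), 29(W), 24(W) — all W, so L
n=33: →32(L), so W
n=34: →32(L), so W
L entries with 1 ≤ n ≤ 34 (the range starts at n=1): n = 1, 5, 10, 14, 19, 23, 28, 32; that makes 8.

8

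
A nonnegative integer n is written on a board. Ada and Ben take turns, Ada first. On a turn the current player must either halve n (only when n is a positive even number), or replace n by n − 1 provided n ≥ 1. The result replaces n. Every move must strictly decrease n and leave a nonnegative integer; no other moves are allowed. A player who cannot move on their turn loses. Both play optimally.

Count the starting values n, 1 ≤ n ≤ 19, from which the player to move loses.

9

Build the W/L table. Terminal = L. A non-terminal position is W if it has a move to some L; otherwise it is L.
n=0: no move → L
n=1: W (go to 0, an L position)
n=2: L (sole option 1(W) is W)
n=3: W (go to 2, an L position)
n=4: W (go to 2, an L position)
n=5: L (sole option 4(W) is W)
n=6: W (go to 5, an L position)
n=7: L (sole option 6(W) is W)
n=8: W (go to 7, an L position)
n=9: L (sole option 8(W) is W)
n=10: W (go to 5, an L position)
n=11: L (sole option 10(W) is W)
n=12: W (go to 11, an L position)
n=13: L (sole option 12(W) is W)
n=14: W (go to 7, an L position)
n=15: L (sole option 14(W) is W)
n=16: W (go to 15, an L position)
n=17: L (sole option 16(W) is W)
n=18: W (go to 9, an L position)
n=19: L (sole option 18(W) is W)
L entries with 1 ≤ n ≤ 19 (n=0 is outside the asked range and is not counted): n = 2, 5, 7, 9, 11, 13, 15, 17, 19; that makes 9.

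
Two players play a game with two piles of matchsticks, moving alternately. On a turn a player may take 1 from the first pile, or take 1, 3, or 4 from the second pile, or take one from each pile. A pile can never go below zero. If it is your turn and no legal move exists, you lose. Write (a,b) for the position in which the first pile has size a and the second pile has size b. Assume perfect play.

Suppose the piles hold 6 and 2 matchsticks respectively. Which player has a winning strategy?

Work bottom-up. With no move the player to move loses. Otherwise the position is W if at least one move leads to an L position for the opponent, and L if every move leads to a W.
No move ever increases a pile, so every position that can arise here has a ≤ 6 and b ≤ 2; it is enough to label the cells with 0 ≤ a ≤ 6 and 0 ≤ b ≤ 2.
Every move lowers a or b (never raises either), so fill the grid row by row in increasing a, and left to right within a row: each cell's successors are then already labelled.
      b=0  b=1  b=2
a=0:    L    W    L
a=1:    W    W    W
a=2:    L    W    L
a=3:    W    W    W
a=4:    L    W    L
a=5:    W    W    W
a=6:    L    W    L
Cells with no legal move (terminal, hence L): (0,0).
The remaining L cells, each justified by listing all of its moves:
(0,2): L (sole option (0,1)(W) is W)
(2,0): L (sole option (1,0)(W) is W)
(2,2): L (options (1,2)(W), (2,1)(W), (1,1)(W) are all W)
(4,0): L (sole option (3,0)(W) is W)
(4,2): L (options (3,2)(W), (4,1)(W), (3,1)(W) are all W)
(6,0): L (sole option (5,0)(W) is W)
(6,2): L (options (5,2)(W), (6,1)(W), (5,1)(W) are all W)
Every other cell has at least one move into one of the L cells above, so it is W.
The starting position (6,2) is L: whatever the player to move does, the opponent receives a W position.

The second player wins.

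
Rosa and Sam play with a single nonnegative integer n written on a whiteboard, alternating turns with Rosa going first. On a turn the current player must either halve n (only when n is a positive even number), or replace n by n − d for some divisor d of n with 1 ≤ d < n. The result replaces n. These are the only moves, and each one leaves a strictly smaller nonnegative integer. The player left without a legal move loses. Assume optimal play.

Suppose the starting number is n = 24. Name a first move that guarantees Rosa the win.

Move to 21.

Use the standard recursion: the mover loses at a terminal position; elsewhere, the mover wins exactly when some move hands the opponent an L position.
n=0: no move → L
n=1: no move → L
n=2: reaches L-position 1 → W
n=3: only reaches 2(W), which is W → L
n=4: reaches L-position 3 → W
n=5: only reaches 4(W), which is W → L
n=6: reaches L-position 3 → W
n=7: only reaches 6(W), which is W → L
n=8: reaches L-position 7 → W
n=9: only reaches 6(W), 8(W), all W → L
n=10: reaches L-position 5 → W
n=11: only reaches 10(W), which is W → L
n=12: reaches L-position 9 → W
n=13: only reaches 12(W), which is W → L
n=14: reaches L-position 7 → W
n=15: only reaches 10(W), 12(W), 14(W), all W → L
n=16: reaches L-position 15 → W
n=17: only reaches 16(W), which is W → L
n=18: reaches L-position 9 → W
n=19: only reaches 18(W), which is W → L
n=20: reaches L-position 15 → W
n=21: only reaches 14(W), 18(W), 20(W), all W → L
n=22: reaches L-position 11 → W
n=23: only reaches 22(W), which is W → L
n=24: reaches L-position 21 → W
From 24, the L positions reachable in one move are: 21, 23. Any move reaching one of these is winning.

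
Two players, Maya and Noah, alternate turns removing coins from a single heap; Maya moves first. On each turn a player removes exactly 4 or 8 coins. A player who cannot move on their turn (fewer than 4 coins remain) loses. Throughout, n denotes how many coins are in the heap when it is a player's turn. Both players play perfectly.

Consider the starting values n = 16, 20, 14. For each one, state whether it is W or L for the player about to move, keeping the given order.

Use the standard recursion: the mover loses at a terminal position; elsewhere, the mover wins exactly when some move hands the opponent an L position.
n=0: no move → L
n=1: no move → L
n=2: no move → L
n=3: no move → L
n=4: can move to 0, which is L ⇒ W
n=5: can move to 1, which is L ⇒ W
n=6: can move to 2, which is L ⇒ W
n=7: can move to 3, which is L ⇒ W
n=8: can move to 0, which is L ⇒ W
n=9: can move to 1, which is L ⇒ W
n=10: can move to 2, which is L ⇒ W
n=11: can move to 3, which is L ⇒ W
n=12: moves to 8(W), 4(W); every one is W ⇒ L
n=13: moves to 9(W), 5(W); every one is W ⇒ L
n=14: moves to 10(W), 6(W); every one is W ⇒ L
n=15: moves to 11(W), 7(W); every one is W ⇒ L
n=16: can move to 12, which is L ⇒ W
n=17: can move to 13, which is L ⇒ W
n=18: can move to 14, which is L ⇒ W
n=19: can move to 15, which is L ⇒ W
n=20: can move to 12, which is L ⇒ W

16: W, 20: W, 14: L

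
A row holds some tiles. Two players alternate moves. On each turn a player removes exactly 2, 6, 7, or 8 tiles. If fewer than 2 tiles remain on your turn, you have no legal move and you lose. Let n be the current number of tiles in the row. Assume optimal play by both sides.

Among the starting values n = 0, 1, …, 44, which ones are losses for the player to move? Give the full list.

Work bottom-up. With no move the player to move loses. Otherwise the position is W if at least one move leads to an L position for the opponent, and L if every move leads to a W.
n=0: no move → L
n=1: no move → L
n=2: can move to 0, which is L ⇒ W
n=3: can move to 1, which is L ⇒ W
n=4: the only move is to 2(W), a W ⇒ L
n=5: the only move is to 3(W), a W ⇒ L
n=6: can move to 4, which is L ⇒ W
n=7: can move to 5, which is L ⇒ W
n=8: can move to 1, which is L ⇒ W
n=9: can move to 1, which is L ⇒ W
n=10: can move to 4, which is L ⇒ W
n=11: can move to 5, which is L ⇒ W
n=12: can move to 5, which is L ⇒ W
n=13: can move to 5, which is L ⇒ W
n=14: moves to 12(W), 8(W), 7(W), 6(W); every one is W ⇒ L
n=15: moves to 13(W), 9(W), 8(W), 7(W); every one is W ⇒ L
n=16: can move to 14, which is L ⇒ W
n=17: can move to 15, which is L ⇒ W
n=18: moves to 16(W), 12(W), 11(W), 10(W); every one is W ⇒ L
n=19: moves to 17(W), 13(W), 12(W), 11(W); every one is W ⇒ L
n=20: can move to 18, which is L ⇒ W
n=21: can move to 19, which is L ⇒ W
n=22: can move to 15, which is L ⇒ W
n=23: can move to 15, which is L ⇒ W
n=24: can move to 18, which is L ⇒ W
n=25: can move to 19, which is L ⇒ W
n=26: can move to 19, which is L ⇒ W
n=27: can move to 19, which is L ⇒ W
n=28: moves to 26(W), 22(W), 21(W), 20(W); every one is W ⇒ L
n=29: moves to 27(W), 23(W), 22(W), 21(W); every one is W ⇒ L
n=30: can move to 28, which is L ⇒ W
n=31: can move to 29, which is L ⇒ W
n=32: moves to 30(W), 26(W), 25(W), 24(W); every one is W ⇒ L
n=33: moves to 31(W), 27(W), 26(W), 25(W); every one is W ⇒ L
n=34: can move to 32, which is L ⇒ W
n=35: can move to 33, which is L ⇒ W
n=36: can move to 29, which is L ⇒ W
n=37: can move to 29, which is L ⇒ W
n=38: can move to 32, which is L ⇒ W
n=39: can move to 33, which is L ⇒ W
n=40: can move to 33, which is L ⇒ W
n=41: can move to 33, which is L ⇒ W
n=42: moves to 40(W), 36(W), 35(W), 34(W); every one is W ⇒ L
n=43: moves to 41(W), 37(W), 36(W), 35(W); every one is W ⇒ L
n=44: can move to 42, which is L ⇒ W
Reading off the rows marked L gives the requested list; there are 14 such values of n.

0, 1, 4, 5, 14, 15, 18, 19, 28, 29, 32, 33, 42, 43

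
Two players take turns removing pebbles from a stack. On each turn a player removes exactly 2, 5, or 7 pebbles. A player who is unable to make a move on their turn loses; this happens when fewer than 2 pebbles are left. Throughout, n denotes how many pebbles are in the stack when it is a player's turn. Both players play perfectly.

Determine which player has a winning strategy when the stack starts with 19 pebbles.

The first player wins.

Label each position W (a win for the player to move) or L (a loss). A position with no legal move is L; any other position is W exactly when some move reaches an L, and L when every move reaches a W.
n=0: no move → L
n=1: no move → L
n=2: W (go to 0, an L position)
n=3: W (go to 1, an L position)
n=4: L (sole option 2(W) is W)
n=5: W (go to 0, an L position)
n=6: W (go to 4, an L position)
n=7: W (go to 0, an L position)
n=8: W (go to 1, an L position)
n=9: W (go to 4, an L position)
n=10: L (options 8(W), 5(W), 3(W) are all W)
n=11: W (go to 4, an L position)
n=12: W (go to 10, an L position)
n=13: L (options 11(W), 8(W), 6(W) are all W)
n=14: L (options 12(W), 9(W), 7(W) are all W)
n=15: W (go to 13, an L position)
n=16: W (go to 14, an L position)
n=17: W (go to 10, an L position)
n=18: W (go to 13, an L position)
n=19: W (go to 14, an L position)
The starting position 19 is W: the player to move should remove 5, leaving 14, handing over an L position.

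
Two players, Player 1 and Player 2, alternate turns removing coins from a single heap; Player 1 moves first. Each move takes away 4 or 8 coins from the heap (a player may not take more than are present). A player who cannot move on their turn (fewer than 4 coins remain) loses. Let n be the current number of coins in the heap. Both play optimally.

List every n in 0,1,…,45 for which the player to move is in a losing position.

Positions with no move are L. A position that does have a move is losing for the player to move precisely when every available move leads to a winning position for the opponent. Fill in the labels:
n=0: no move → L
n=1: no move → L
n=2: no move → L
n=3: no move → L
n=4: reaches L-position 0 → W
n=5: reaches L-position 1 → W
n=6: reaches L-position 2 → W
n=7: reaches L-position 3 → W
n=8: reaches L-position 0 → W
n=9: reaches L-position 1 → W
n=10: reaches L-position 2 → W
n=11: reaches L-position 3 → W
n=12: only reaches 8(W), 4(W), all W → L
n=13: only reaches 9(W), 5(W), all W → L
n=14: only reaches 10(W), 6(W), all W → L
n=15: only reaches 11(W), 7(W), all W → L
n=16: reaches L-position 12 → W
n=17: reaches L-position 13 → W
n=18: reaches L-position 14 → W
n=19: reaches L-position 15 → W
n=20: reaches L-position 12 → W
n=21: reaches L-position 13 → W
n=22: reaches L-position 14 → W
n=23: reaches L-position 15 → W
n=24: only reaches 20(W), 16(W), all W → L
n=25: only reaches 21(W), 17(W), all W → L
n=26: only reaches 22(W), 18(W), all W → L
n=27: only reaches 23(W), 19(W), all W → L
n=28: reaches L-position 24 → W
n=29: reaches L-position 25 → W
n=30: reaches L-position 26 → W
n=31: reaches L-position 27 → W
n=32: reaches L-position 24 → W
n=33: reaches L-position 25 → W
n=34: reaches L-position 26 → W
n=35: reaches L-position 27 → W
n=36: only reaches 32(W), 28(W), all W → L
n=37: only reaches 33(W), 29(W), all W → L
n=38: only reaches 34(W), 30(W), all W → L
n=39: only reaches 35(W), 31(W), all W → L
n=40: reaches L-position 36 → W
n=41: reaches L-position 37 → W
n=42: reaches L-position 38 → W
n=43: reaches L-position 39 → W
n=44: reaches L-position 36 → W
n=45: reaches L-position 37 → W
Reading off the rows marked L gives the requested list; there are 16 such values of n.

0, 1, 2, 3, 12, 13, 14, 15, 24, 25, 26, 27, 36, 37, 38, 39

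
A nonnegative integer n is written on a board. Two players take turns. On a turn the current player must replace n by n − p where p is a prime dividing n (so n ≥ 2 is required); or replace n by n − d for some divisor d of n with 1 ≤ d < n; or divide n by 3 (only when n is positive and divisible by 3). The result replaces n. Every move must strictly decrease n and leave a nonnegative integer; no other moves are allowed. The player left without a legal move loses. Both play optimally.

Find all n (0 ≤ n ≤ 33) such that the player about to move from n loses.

Positions with no move are L. A position that does have a move is losing for the player to move precisely when every available move leads to a winning position for the opponent. Fill in the labels:
n=0: no move → L
n=1: no move → L
n=2: →0(L), so W
n=3: →0(L), so W
n=4: →2(W), 3(W) — all W, so L
n=5: →0(L), so W
n=6: →4(L), so W
n=7: →0(L), so W
n=8: →4(L), so W
n=9: →3(W), 6(W), 8(W) — all W, so L
n=10: →9(L), so W
n=11: →0(L), so W
n=12: →4(L), so W
n=13: →0(L), so W
n=14: →7(W), 12(W), 13(W) — all W, so L
n=15: →14(L), so W
n=16: →14(L), so W
n=17: →0(L), so W
n=18: →9(L), so W
n=19: →0(L), so W
n=20: →10(W), 15(W), 16(W), 18(W), 19(W) — all W, so L
n=21: →14(L), so W
n=22: →20(L), so W
n=23: →0(L), so W
n=24: →20(L), so W
n=25: →20(L), so W
n=26: →13(W), 24(W), 25(W) — all W, so L
n=27: →9(L), so W
n=28: →14(L), so W
n=29: →0(L), so W
n=30: →20(L), so W
n=31: →0(L), so W
n=32: →16(W), 24(W), 28(W), 30(W), 31(W) — all W, so L
n=33: →32(L), so W
Reading off the rows marked L gives the requested list; there are 8 such values of n.

0, 1, 4, 9, 14, 20, 26, 32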